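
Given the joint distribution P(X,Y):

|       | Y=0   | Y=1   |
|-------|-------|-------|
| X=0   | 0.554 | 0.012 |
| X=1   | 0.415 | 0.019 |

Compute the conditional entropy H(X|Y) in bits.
0.9844 bits

H(X|Y) = H(X,Y) - H(Y)

H(X,Y) = -Σ_{x,y} P(x,y) log₂ P(x,y). Per-cell terms -P(x,y)·log₂P(x,y):
  X=0: 0.4720, 0.0766
  X=1: 0.5266, 0.1086
Sum of the 4 terms: H(X,Y) = 1.1838 bits

Marginal of Y (column sums):
  P(Y=0) = 0.554 + 0.415 = 0.969
  P(Y=1) = 0.012 + 0.019 = 0.031
H(Y) = -[0.969·log₂(0.969) + 0.031·log₂(0.031)]
  = 0.0440 + 0.1554 = 0.1994 bits

H(X|Y) = H(X,Y) - H(Y) = 1.1838 - 0.1994 = 0.9844 bits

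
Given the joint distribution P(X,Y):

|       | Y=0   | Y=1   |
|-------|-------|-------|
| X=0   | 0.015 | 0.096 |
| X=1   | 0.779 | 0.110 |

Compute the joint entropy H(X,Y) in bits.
1.0464 bits

H(X,Y) = -Σ_{x,y} P(x,y) log₂ P(x,y). Per-cell terms -P(x,y)·log₂P(x,y):
  X=0: 0.09088, 0.32456
  X=1: 0.28068, 0.35029
Sum of the 4 terms: H(X,Y) = 1.0464 bits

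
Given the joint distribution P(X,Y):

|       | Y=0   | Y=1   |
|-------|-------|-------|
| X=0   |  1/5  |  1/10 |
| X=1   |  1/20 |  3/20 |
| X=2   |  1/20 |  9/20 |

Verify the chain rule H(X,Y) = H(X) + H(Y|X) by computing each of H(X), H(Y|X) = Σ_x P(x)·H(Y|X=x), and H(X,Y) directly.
H(X) = 1.4855 bits, H(Y|X) = 0.6722 bits, H(X,Y) = 2.1577 bits

Marginal of X (row sums):
  P(X=0) = 1/5 + 1/10 = 3/10
  P(X=1) = 1/20 + 3/20 = 1/5
  P(X=2) = 1/20 + 9/20 = 1/2
H(X) = -[(3/10)·log₂(3/10) + (1/5)·log₂(1/5) + (1/2)·log₂(1/2)]
  = 0.52109 + 0.46439 + 0.50000 = 1.4855 bits

H(Y|X) = Σ_x P(x)·H(Y|X=x):
  X=0: P(X=0) = 3/10, P(Y|X=0) = (2/3, 1/3) → H(Y|X=0) = 0.91830
  X=1: P(X=1) = 1/5, P(Y|X=1) = (1/4, 3/4) → H(Y|X=1) = 0.81128
  X=2: P(X=2) = 1/2, P(Y|X=2) = (1/10, 9/10) → H(Y|X=2) = 0.46900
H(Y|X) = (3/10)·0.91830 + (1/5)·0.81128 + (1/2)·0.46900 = 0.6722 bits

H(X,Y) = -Σ_{x,y} P(x,y) log₂ P(x,y). Per-cell terms -P(x,y)·log₂P(x,y):
  X=0: 0.46439, 0.33219
  X=1: 0.21610, 0.41054
  X=2: 0.21610, 0.51840
Sum of the 6 terms: H(X,Y) = 2.1577 bits

Chain rule check:
  H(X) + H(Y|X) = 1.4855 + 0.6722 = 2.1577 bits
  H(X,Y) = 2.1577 bits
✓ Chain rule verified.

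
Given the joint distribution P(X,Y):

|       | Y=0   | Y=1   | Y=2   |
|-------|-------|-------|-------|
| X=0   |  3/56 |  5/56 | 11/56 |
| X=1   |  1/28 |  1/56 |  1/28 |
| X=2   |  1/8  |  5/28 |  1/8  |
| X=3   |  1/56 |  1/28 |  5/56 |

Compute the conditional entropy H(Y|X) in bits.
1.4609 bits

H(Y|X) = H(X,Y) - H(X)

H(X,Y) = -Σ_{x,y} P(x,y) log₂ P(x,y). Per-cell terms -P(x,y)·log₂P(x,y):
  X=0: 0.22620, 0.31120, 0.46120
  X=1: 0.17169, 0.10370, 0.17169
  X=2: 0.37500, 0.44383, 0.37500
  X=3: 0.10370, 0.17169, 0.31120
Sum of the 12 terms: H(X,Y) = 3.2261 bits

Marginal of X (row sums):
  P(X=0) = 3/56 + 5/56 + 11/56 = 19/56
  P(X=1) = 1/28 + 1/56 + 1/28 = 5/56
  P(X=2) = 1/8 + 5/28 + 1/8 = 3/7
  P(X=3) = 1/56 + 1/28 + 5/56 = 1/7
H(X) = -[(19/56)·log₂(19/56) + (5/56)·log₂(5/56) + (3/7)·log₂(3/7) + (1/7)·log₂(1/7)]
  = 0.52909 + 0.31120 + 0.52388 + 0.40105 = 1.7652 bits

H(Y|X) = H(X,Y) - H(X) = 3.2261 - 1.7652 = 1.4609 bits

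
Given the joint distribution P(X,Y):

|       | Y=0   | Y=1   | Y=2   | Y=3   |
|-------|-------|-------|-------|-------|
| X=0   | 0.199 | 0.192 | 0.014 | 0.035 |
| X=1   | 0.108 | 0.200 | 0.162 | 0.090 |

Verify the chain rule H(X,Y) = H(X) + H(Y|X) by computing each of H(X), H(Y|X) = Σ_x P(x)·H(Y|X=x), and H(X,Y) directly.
H(X) = 0.9896 bits, H(Y|X) = 1.7357 bits, H(X,Y) = 2.7253 bits

Marginal of X (row sums):
  P(X=0) = 0.199 + 0.192 + 0.014 + 0.035 = 0.440
  P(X=1) = 0.108 + 0.200 + 0.162 + 0.090 = 0.560
H(X) = -[0.440·log₂(0.440) + 0.560·log₂(0.560)]
  = 0.52115 + 0.46844 = 0.9896 bits

H(Y|X) = Σ_x P(x)·H(Y|X=x):
  X=0: P(X=0) = 0.440, P(Y|X=0) = (199/440, 24/55, 7/220, 7/88) → H(Y|X=0) = 1.48857
  X=1: P(X=1) = 0.560, P(Y|X=1) = (27/140, 5/14, 81/280, 9/56) → H(Y|X=1) = 1.92996
H(Y|X) = 0.440·1.48857 + 0.560·1.92996 = 1.7357 bits

H(X,Y) = -Σ_{x,y} P(x,y) log₂ P(x,y). Per-cell terms -P(x,y)·log₂P(x,y):
  X=0: 0.46350, 0.45712, 0.08622, 0.16928
  X=1: 0.34678, 0.46439, 0.42540, 0.31265
Sum of the 8 terms: H(X,Y) = 2.7253 bits

Chain rule check:
  H(X) + H(Y|X) = 0.9896 + 1.7357 = 2.7253 bits
  H(X,Y) = 2.7253 bits
✓ Chain rule verified.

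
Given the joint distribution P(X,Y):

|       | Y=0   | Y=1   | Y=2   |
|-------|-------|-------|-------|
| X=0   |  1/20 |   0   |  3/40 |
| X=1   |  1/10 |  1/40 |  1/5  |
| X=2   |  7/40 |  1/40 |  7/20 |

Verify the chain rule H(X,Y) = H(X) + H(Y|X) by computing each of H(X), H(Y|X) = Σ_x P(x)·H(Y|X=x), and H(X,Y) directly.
H(X) = 1.3764 bits, H(Y|X) = 1.1528 bits, H(X,Y) = 2.5292 bits

Marginal of X (row sums):
  P(X=0) = 1/20 + 0 + 3/40 = 1/8
  P(X=1) = 1/10 + 1/40 + 1/5 = 13/40
  P(X=2) = 7/40 + 1/40 + 7/20 = 11/20
H(X) = -[(1/8)·log₂(1/8) + (13/40)·log₂(13/40) + (11/20)·log₂(11/20)]
  = 0.3750 + 0.5270 + 0.4744 = 1.3764 bits

H(Y|X) = Σ_x P(x)·H(Y|X=x):
  X=0: P(X=0) = 1/8, P(Y|X=0) = (2/5, 0, 3/5) → H(Y|X=0) = 0.9710
  X=1: P(X=1) = 13/40, P(Y|X=1) = (4/13, 1/13, 8/13) → H(Y|X=1) = 1.2389
  X=2: P(X=2) = 11/20, P(Y|X=2) = (7/22, 1/22, 7/11) → H(Y|X=2) = 1.1433
H(Y|X) = (1/8)·0.9710 + (13/40)·1.2389 + (11/20)·1.1433 = 1.1528 bits

H(X,Y) = -Σ_{x,y} P(x,y) log₂ P(x,y). Per-cell terms -P(x,y)·log₂P(x,y):
  X=0: 0.2161, 0.0000, 0.2803
  X=1: 0.3322, 0.1330, 0.4644
  X=2: 0.4401, 0.1330, 0.5301
  (cells with P = 0 contribute 0)
Sum of the 9 terms: H(X,Y) = 2.5292 bits

Chain rule check:
  H(X) + H(Y|X) = 1.3764 + 1.1528 = 2.5292 bits
  H(X,Y) = 2.5292 bits
✓ Chain rule verified.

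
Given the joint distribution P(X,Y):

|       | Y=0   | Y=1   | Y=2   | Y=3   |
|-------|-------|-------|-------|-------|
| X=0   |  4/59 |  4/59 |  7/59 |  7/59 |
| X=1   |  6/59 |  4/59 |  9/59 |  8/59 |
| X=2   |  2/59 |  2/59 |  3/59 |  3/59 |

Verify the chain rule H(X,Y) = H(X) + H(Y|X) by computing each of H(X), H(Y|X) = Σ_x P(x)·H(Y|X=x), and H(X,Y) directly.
H(X) = 1.4808 bits, H(Y|X) = 1.9467 bits, H(X,Y) = 3.4275 bits

Marginal of X (row sums):
  P(X=0) = 4/59 + 4/59 + 7/59 + 7/59 = 22/59
  P(X=1) = 6/59 + 4/59 + 9/59 + 8/59 = 27/59
  P(X=2) = 2/59 + 2/59 + 3/59 + 3/59 = 10/59
H(X) = -[(22/59)·log₂(22/59) + (27/59)·log₂(27/59) + (10/59)·log₂(10/59)]
  = 0.5307 + 0.5161 + 0.4340 = 1.4808 bits

H(Y|X) = Σ_x P(x)·H(Y|X=x):
  X=0: P(X=0) = 22/59, P(Y|X=0) = (2/11, 2/11, 7/22, 7/22) → H(Y|X=0) = 1.9457
  X=1: P(X=1) = 27/59, P(Y|X=1) = (2/9, 4/27, 1/3, 8/27) → H(Y|X=1) = 1.9386
  X=2: P(X=2) = 10/59, P(Y|X=2) = (1/5, 1/5, 3/10, 3/10) → H(Y|X=2) = 1.9710
H(Y|X) = (22/59)·1.9457 + (27/59)·1.9386 + (10/59)·1.9710 = 1.9467 bits

H(X,Y) = -Σ_{x,y} P(x,y) log₂ P(x,y). Per-cell terms -P(x,y)·log₂P(x,y):
  X=0: 0.2632, 0.2632, 0.3649, 0.3649
  X=1: 0.3354, 0.2632, 0.4138, 0.3909
  X=2: 0.1655, 0.1655, 0.2185, 0.2185
Sum of the 12 terms: H(X,Y) = 3.4275 bits

Chain rule check:
  H(X) + H(Y|X) = 1.4808 + 1.9467 = 3.4275 bits
  H(X,Y) = 3.4275 bits
✓ Chain rule verified.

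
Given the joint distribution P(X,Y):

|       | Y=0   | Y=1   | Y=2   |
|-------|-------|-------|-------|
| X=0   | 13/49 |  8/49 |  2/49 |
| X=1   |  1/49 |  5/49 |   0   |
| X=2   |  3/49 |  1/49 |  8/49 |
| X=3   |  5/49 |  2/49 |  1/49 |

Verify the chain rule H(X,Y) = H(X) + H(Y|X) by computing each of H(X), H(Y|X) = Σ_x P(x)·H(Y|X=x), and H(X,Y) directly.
H(X) = 1.8071 bits, H(Y|X) = 1.1937 bits, H(X,Y) = 3.0008 bits

Marginal of X (row sums):
  P(X=0) = 13/49 + 8/49 + 2/49 = 23/49
  P(X=1) = 1/49 + 5/49 + 0 = 6/49
  P(X=2) = 3/49 + 1/49 + 8/49 = 12/49
  P(X=3) = 5/49 + 2/49 + 1/49 = 8/49
H(X) = -[(23/49)·log₂(23/49) + (6/49)·log₂(6/49) + (12/49)·log₂(12/49) + (8/49)·log₂(8/49)]
  = 0.512171 + 0.370989 + 0.497081 + 0.426891 = 1.8071 bits

H(Y|X) = Σ_x P(x)·H(Y|X=x):
  X=0: P(X=0) = 23/49, P(Y|X=0) = (13/23, 8/23, 2/23) → H(Y|X=0) = 1.301574
  X=1: P(X=1) = 6/49, P(Y|X=1) = (1/6, 5/6, 0) → H(Y|X=1) = 0.650022
  X=2: P(X=2) = 12/49, P(Y|X=2) = (1/4, 1/12, 2/3) → H(Y|X=2) = 1.188722
  X=3: P(X=3) = 8/49, P(Y|X=3) = (5/8, 1/4, 1/8) → H(Y|X=3) = 1.298795
H(Y|X) = (23/49)·1.301574 + (6/49)·0.650022 + (12/49)·1.188722 + (8/49)·1.298795 = 1.1937 bits

H(X,Y) = -Σ_{x,y} P(x,y) log₂ P(x,y). Per-cell terms -P(x,y)·log₂P(x,y):
  X=0: 0.507868, 0.426891, 0.188356
  X=1: 0.114586, 0.335998, 0.000000
  X=2: 0.246719, 0.114586, 0.426891
  X=3: 0.335998, 0.188356, 0.114586
  (cells with P = 0 contribute 0)
Sum of the 12 terms: H(X,Y) = 3.0008 bits

Chain rule check:
  H(X) + H(Y|X) = 1.8071 + 1.1937 = 3.0008 bits
  H(X,Y) = 3.0008 bits
✓ Chain rule verified.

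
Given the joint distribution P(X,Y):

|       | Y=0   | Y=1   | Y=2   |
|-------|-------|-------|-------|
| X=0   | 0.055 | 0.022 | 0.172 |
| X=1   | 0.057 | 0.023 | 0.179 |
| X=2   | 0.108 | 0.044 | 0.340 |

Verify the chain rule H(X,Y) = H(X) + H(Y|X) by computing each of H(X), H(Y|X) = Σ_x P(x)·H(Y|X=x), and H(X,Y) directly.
H(X) = 1.5077 bits, H(Y|X) = 1.1597 bits, H(X,Y) = 2.6673 bits

Marginal of X (row sums):
  P(X=0) = 0.055 + 0.022 + 0.172 = 0.249
  P(X=1) = 0.057 + 0.023 + 0.179 = 0.259
  P(X=2) = 0.108 + 0.044 + 0.340 = 0.492
H(X) = -[0.249·log₂(0.249) + 0.259·log₂(0.259) + 0.492·log₂(0.492)]
  = 0.49944 + 0.50478 + 0.50345 = 1.5077 bits

H(Y|X) = Σ_x P(x)·H(Y|X=x):
  X=0: P(X=0) = 0.249, P(Y|X=0) = (55/249, 22/249, 172/249) → H(Y|X=0) = 1.15920
  X=1: P(X=1) = 0.259, P(Y|X=1) = (57/259, 23/259, 179/259) → H(Y|X=1) = 1.15920
  X=2: P(X=2) = 0.492, P(Y|X=2) = (9/41, 11/123, 85/123) → H(Y|X=2) = 1.16012
H(Y|X) = 0.249·1.15920 + 0.259·1.15920 + 0.492·1.16012 = 1.1597 bits

H(X,Y) = -Σ_{x,y} P(x,y) log₂ P(x,y). Per-cell terms -P(x,y)·log₂P(x,y):
  X=0: 0.23014, 0.12114, 0.43680
  X=1: 0.23557, 0.12517, 0.44427
  X=2: 0.34678, 0.19828, 0.52917
Sum of the 9 terms: H(X,Y) = 2.6673 bits

Chain rule check:
  H(X) + H(Y|X) = 1.5077 + 1.1597 = 2.6674 bits
  H(X,Y) = 2.6673 bits
✓ Chain rule verified (Δ = 0.0001 is 4-dp rounding noise: each of the three values was rounded independently).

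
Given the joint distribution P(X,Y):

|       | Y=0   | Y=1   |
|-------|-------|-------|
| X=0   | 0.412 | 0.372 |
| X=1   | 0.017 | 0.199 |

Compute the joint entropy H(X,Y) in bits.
1.6212 bits

H(X,Y) = -Σ_{x,y} P(x,y) log₂ P(x,y). Per-cell terms -P(x,y)·log₂P(x,y):
  X=0: 0.5271, 0.5307
  X=1: 0.0999, 0.4635
Sum of the 4 terms: H(X,Y) = 1.6212 bits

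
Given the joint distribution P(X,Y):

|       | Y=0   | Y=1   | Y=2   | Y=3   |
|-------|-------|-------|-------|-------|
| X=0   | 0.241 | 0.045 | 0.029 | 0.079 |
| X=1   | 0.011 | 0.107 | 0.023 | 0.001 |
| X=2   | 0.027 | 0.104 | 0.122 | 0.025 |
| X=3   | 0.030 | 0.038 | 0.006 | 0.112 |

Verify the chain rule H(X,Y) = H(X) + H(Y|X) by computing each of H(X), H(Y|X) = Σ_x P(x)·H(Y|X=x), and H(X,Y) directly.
H(X) = 1.8941 bits, H(Y|X) = 1.5038 bits, H(X,Y) = 3.3979 bits

Marginal of X (row sums):
  P(X=0) = 0.241 + 0.045 + 0.029 + 0.079 = 0.394
  P(X=1) = 0.011 + 0.107 + 0.023 + 0.001 = 0.142
  P(X=2) = 0.027 + 0.104 + 0.122 + 0.025 = 0.278
  P(X=3) = 0.030 + 0.038 + 0.006 + 0.112 = 0.186
H(X) = -[0.394·log₂(0.394) + 0.142·log₂(0.142) + 0.278·log₂(0.278) + 0.186·log₂(0.186)]
  = 0.5294 + 0.3999 + 0.5134 + 0.4514 = 1.8941 bits

H(Y|X) = Σ_x P(x)·H(Y|X=x):
  X=0: P(X=0) = 0.394, P(Y|X=0) = (241/394, 45/394, 29/394, 79/394) → H(Y|X=0) = 1.5332
  X=1: P(X=1) = 0.142, P(Y|X=1) = (11/142, 107/142, 23/142, 1/142) → H(Y|X=1) = 1.0692
  X=2: P(X=2) = 0.278, P(Y|X=2) = (27/278, 52/139, 61/139, 25/278) → H(Y|X=2) = 1.6913
  X=3: P(X=3) = 0.186, P(Y|X=3) = (5/31, 19/93, 1/31, 56/93) → H(Y|X=3) = 1.4931
H(Y|X) = 0.394·1.5332 + 0.142·1.0692 + 0.278·1.6913 + 0.186·1.4931 = 1.5038 bits

H(X,Y) = -Σ_{x,y} P(x,y) log₂ P(x,y). Per-cell terms -P(x,y)·log₂P(x,y):
  X=0: 0.4947, 0.2013, 0.1481, 0.2893
  X=1: 0.0716, 0.3450, 0.1252, 0.0100
  X=2: 0.1407, 0.3396, 0.3703, 0.1330
  X=3: 0.1518, 0.1793, 0.0443, 0.3537
Sum of the 16 terms: H(X,Y) = 3.3979 bits

Chain rule check:
  H(X) + H(Y|X) = 1.8941 + 1.5038 = 3.3979 bits
  H(X,Y) = 3.3979 bits
✓ Chain rule verified.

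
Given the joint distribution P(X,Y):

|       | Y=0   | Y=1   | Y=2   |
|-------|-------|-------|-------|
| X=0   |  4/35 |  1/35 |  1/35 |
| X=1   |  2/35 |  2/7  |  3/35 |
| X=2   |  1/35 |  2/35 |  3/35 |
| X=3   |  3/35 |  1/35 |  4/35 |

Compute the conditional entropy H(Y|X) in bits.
1.3183 bits

H(Y|X) = H(X,Y) - H(X)

H(X,Y) = -Σ_{x,y} P(x,y) log₂ P(x,y). Per-cell terms -P(x,y)·log₂P(x,y):
  X=0: 0.35763, 0.14655, 0.14655
  X=1: 0.23596, 0.51639, 0.30380
  X=2: 0.14655, 0.23596, 0.30380
  X=3: 0.30380, 0.14655, 0.35763
Sum of the 12 terms: H(X,Y) = 3.2012 bits

Marginal of X (row sums):
  P(X=0) = 4/35 + 1/35 + 1/35 = 6/35
  P(X=1) = 2/35 + 2/7 + 3/35 = 3/7
  P(X=2) = 1/35 + 2/35 + 3/35 = 6/35
  P(X=3) = 3/35 + 1/35 + 4/35 = 8/35
H(X) = -[(6/35)·log₂(6/35) + (3/7)·log₂(3/7) + (6/35)·log₂(6/35) + (8/35)·log₂(8/35)]
  = 0.43617 + 0.52388 + 0.43617 + 0.48669 = 1.8829 bits

H(Y|X) = H(X,Y) - H(X) = 3.2012 - 1.8829 = 1.3183 bits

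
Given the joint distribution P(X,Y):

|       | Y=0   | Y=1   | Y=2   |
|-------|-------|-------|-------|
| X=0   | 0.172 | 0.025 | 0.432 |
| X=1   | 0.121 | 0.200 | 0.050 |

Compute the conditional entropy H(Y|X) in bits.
1.1907 bits

H(Y|X) = H(X,Y) - H(X)

H(X,Y) = -Σ_{x,y} P(x,y) log₂ P(x,y). Per-cell terms -P(x,y)·log₂P(x,y):
  X=0: 0.4368, 0.1330, 0.5231
  X=1: 0.3687, 0.4644, 0.2161
Sum of the 6 terms: H(X,Y) = 2.1421 bits

Marginal of X (row sums):
  P(X=0) = 0.172 + 0.025 + 0.432 = 0.629
  P(X=1) = 0.121 + 0.200 + 0.050 = 0.371
H(X) = -[0.629·log₂(0.629) + 0.371·log₂(0.371)]
  = 0.4207 + 0.5307 = 0.9514 bits

H(Y|X) = H(X,Y) - H(X) = 2.1421 - 0.9514 = 1.1907 bits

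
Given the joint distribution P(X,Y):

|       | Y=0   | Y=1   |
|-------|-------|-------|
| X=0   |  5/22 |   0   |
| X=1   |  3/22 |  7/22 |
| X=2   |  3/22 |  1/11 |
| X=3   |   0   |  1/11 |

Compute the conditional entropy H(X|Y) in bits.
1.4244 bits

H(X|Y) = H(X,Y) - H(Y)

H(X,Y) = -Σ_{x,y} P(x,y) log₂ P(x,y). Per-cell terms -P(x,y)·log₂P(x,y):
  X=0: 0.48580, 0.00000
  X=1: 0.39197, 0.52566
  X=2: 0.39197, 0.31449
  X=3: 0.00000, 0.31449
  (cells with P = 0 contribute 0)
Sum of the 8 terms: H(X,Y) = 2.4244 bits

Marginal of Y (column sums):
  P(Y=0) = 5/22 + 3/22 + 3/22 + 0 = 1/2
  P(Y=1) = 0 + 7/22 + 1/11 + 1/11 = 1/2
H(Y) = -[(1/2)·log₂(1/2) + (1/2)·log₂(1/2)]
  = 0.50000 + 0.50000 = 1.0000 bits

H(X|Y) = H(X,Y) - H(Y) = 2.4244 - 1.0000 = 1.4244 bits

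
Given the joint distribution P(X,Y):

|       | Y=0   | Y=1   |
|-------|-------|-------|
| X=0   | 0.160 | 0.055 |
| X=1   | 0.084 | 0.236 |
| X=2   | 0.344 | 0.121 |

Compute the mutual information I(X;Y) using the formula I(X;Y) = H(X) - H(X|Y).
0.1508 bits

I(X;Y) = H(X) - H(X|Y)

Marginal of X (row sums):
  P(X=0) = 0.160 + 0.055 = 0.215
  P(X=1) = 0.084 + 0.236 = 0.320
  P(X=2) = 0.344 + 0.121 = 0.465
H(X) = -[0.215·log₂(0.215) + 0.320·log₂(0.320) + 0.465·log₂(0.465)]
  = 0.4768 + 0.5260 + 0.5137 = 1.5165 bits

Marginal of Y (column sums):
  P(Y=0) = 0.160 + 0.084 + 0.344 = 0.588
  P(Y=1) = 0.055 + 0.236 + 0.121 = 0.412
H(X|Y) = Σ_y P(y)·H(X|Y=y):
  Y=0: P(Y=0) = 0.588, P(X|Y=0) = (40/147, 1/7, 86/147) → H(X|Y=0) = 1.3645
  Y=1: P(Y=1) = 0.412, P(X|Y=1) = (55/412, 59/103, 121/412) → H(X|Y=1) = 1.3674
H(X|Y) = 0.588·1.3645 + 0.412·1.3674 = 1.3657 bits

I(X;Y) = H(X) - H(X|Y) = 1.5165 - 1.3657 = 0.1508 bits

Cross-check via I(X;Y) = H(X) + H(Y) - H(X,Y): computing H(Y) from the column sums and H(X,Y) from the 6 cells in the same way gives H(Y) = 0.9775 bits and H(X,Y) = 2.3432 bits, so
I(X;Y) = 1.5165 + 0.9775 - 2.3432 = 0.1508 bits ✓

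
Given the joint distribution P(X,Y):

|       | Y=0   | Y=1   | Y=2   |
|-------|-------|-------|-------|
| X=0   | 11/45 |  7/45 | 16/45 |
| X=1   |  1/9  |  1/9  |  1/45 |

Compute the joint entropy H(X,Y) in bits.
2.2713 bits

H(X,Y) = -Σ_{x,y} P(x,y) log₂ P(x,y). Per-cell terms -P(x,y)·log₂P(x,y):
  X=0: 0.49681, 0.41759, 0.53044
  X=1: 0.35221, 0.35221, 0.12204
Sum of the 6 terms: H(X,Y) = 2.2713 bits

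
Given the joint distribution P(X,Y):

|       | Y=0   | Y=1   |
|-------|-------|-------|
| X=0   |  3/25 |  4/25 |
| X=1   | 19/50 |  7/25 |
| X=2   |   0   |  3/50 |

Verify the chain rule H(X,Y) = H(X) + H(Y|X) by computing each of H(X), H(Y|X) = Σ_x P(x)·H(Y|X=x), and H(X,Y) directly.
H(X) = 1.1534 bits, H(Y|X) = 0.9249 bits, H(X,Y) = 2.0783 bits

Marginal of X (row sums):
  P(X=0) = 3/25 + 4/25 = 7/25
  P(X=1) = 19/50 + 7/25 = 33/50
  P(X=2) = 0 + 3/50 = 3/50
H(X) = -[(7/25)·log₂(7/25) + (33/50)·log₂(33/50) + (3/50)·log₂(3/50)]
  = 0.51422 + 0.39564 + 0.24353 = 1.1534 bits

H(Y|X) = Σ_x P(x)·H(Y|X=x):
  X=0: P(X=0) = 7/25, P(Y|X=0) = (3/7, 4/7) → H(Y|X=0) = 0.98523
  X=1: P(X=1) = 33/50, P(Y|X=1) = (19/33, 14/33) → H(Y|X=1) = 0.98338
  X=2: P(X=2) = 3/50, P(Y|X=2) = (0, 1) → H(Y|X=2) = 0.00000
H(Y|X) = (7/25)·0.98523 + (33/50)·0.98338 + (3/50)·0.00000 = 0.9249 bits

H(X,Y) = -Σ_{x,y} P(x,y) log₂ P(x,y). Per-cell terms -P(x,y)·log₂P(x,y):
  X=0: 0.36707, 0.42302
  X=1: 0.53045, 0.51422
  X=2: 0.00000, 0.24353
  (cells with P = 0 contribute 0)
Sum of the 6 terms: H(X,Y) = 2.0783 bits

Chain rule check:
  H(X) + H(Y|X) = 1.1534 + 0.9249 = 2.0783 bits
  H(X,Y) = 2.0783 bits
✓ Chain rule verified.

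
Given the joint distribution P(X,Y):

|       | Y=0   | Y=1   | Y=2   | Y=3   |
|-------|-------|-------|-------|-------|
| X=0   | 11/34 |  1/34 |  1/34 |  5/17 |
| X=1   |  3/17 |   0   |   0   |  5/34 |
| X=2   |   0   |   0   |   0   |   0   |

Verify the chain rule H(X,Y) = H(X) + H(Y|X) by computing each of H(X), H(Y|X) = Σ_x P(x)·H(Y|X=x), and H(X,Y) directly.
H(X) = 0.9082 bits, H(Y|X) = 1.2854 bits, H(X,Y) = 2.1936 bits

Marginal of X (row sums):
  P(X=0) = 11/34 + 1/34 + 1/34 + 5/17 = 23/34
  P(X=1) = 3/17 + 0 + 0 + 5/34 = 11/34
  P(X=2) = 0 + 0 + 0 + 0 = 0
H(X) = -[(23/34)·log₂(23/34) + (11/34)·log₂(11/34)]   (outcomes with P = 0 contribute 0)
  = 0.38146 + 0.52672 = 0.9082 bits

H(Y|X) = Σ_x P(x)·H(Y|X=x):
  X=0: P(X=0) = 23/34, P(Y|X=0) = (11/23, 1/23, 1/23, 10/23) → H(Y|X=0) = 1.42473
  X=1: P(X=1) = 11/34, P(Y|X=1) = (6/11, 0, 0, 5/11) → H(Y|X=1) = 0.99403
  X=2: P(X=2) = 0 → contributes 0
H(Y|X) = (23/34)·1.42473 + (11/34)·0.99403 = 1.2854 bits

H(X,Y) = -Σ_{x,y} P(x,y) log₂ P(x,y). Per-cell terms -P(x,y)·log₂P(x,y):
  X=0: 0.52672, 0.14963, 0.14963, 0.51927
  X=1: 0.44162, 0.00000, 0.00000, 0.40670
  X=2: 0.00000, 0.00000, 0.00000, 0.00000
  (cells with P = 0 contribute 0)
Sum of the 12 terms: H(X,Y) = 2.1936 bits

Chain rule check:
  H(X) + H(Y|X) = 0.9082 + 1.2854 = 2.1936 bits
  H(X,Y) = 2.1936 bits
✓ Chain rule verified.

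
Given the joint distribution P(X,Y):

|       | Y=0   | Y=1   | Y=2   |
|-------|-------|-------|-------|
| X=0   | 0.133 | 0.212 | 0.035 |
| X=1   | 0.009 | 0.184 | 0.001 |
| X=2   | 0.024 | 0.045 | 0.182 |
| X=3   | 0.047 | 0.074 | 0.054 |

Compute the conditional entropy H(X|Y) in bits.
1.5626 bits

H(X|Y) = H(X,Y) - H(Y)

H(X,Y) = -Σ_{x,y} P(x,y) log₂ P(x,y). Per-cell terms -P(x,y)·log₂P(x,y):
  X=0: 0.38710, 0.47443, 0.16928
  X=1: 0.06116, 0.44937, 0.00997
  X=2: 0.12914, 0.20133, 0.44735
  X=3: 0.20733, 0.27797, 0.22739
Sum of the 12 terms: H(X,Y) = 3.0418 bits

Marginal of Y (column sums):
  P(Y=0) = 0.133 + 0.009 + 0.024 + 0.047 = 0.213
  P(Y=1) = 0.212 + 0.184 + 0.045 + 0.074 = 0.515
  P(Y=2) = 0.035 + 0.001 + 0.182 + 0.054 = 0.272
H(Y) = -[0.213·log₂(0.213) + 0.515·log₂(0.515) + 0.272·log₂(0.272)]
  = 0.47522 + 0.49304 + 0.51090 = 1.4792 bits

H(X|Y) = H(X,Y) - H(Y) = 3.0418 - 1.4792 = 1.5626 bits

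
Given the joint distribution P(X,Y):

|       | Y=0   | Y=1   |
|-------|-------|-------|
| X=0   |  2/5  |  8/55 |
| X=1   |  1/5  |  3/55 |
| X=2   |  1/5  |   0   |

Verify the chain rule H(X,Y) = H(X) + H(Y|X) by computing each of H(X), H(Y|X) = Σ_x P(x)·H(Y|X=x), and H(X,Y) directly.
H(X) = 1.4438 bits, H(Y|X) = 0.6472 bits, H(X,Y) = 2.0910 bits

Marginal of X (row sums):
  P(X=0) = 2/5 + 8/55 = 6/11
  P(X=1) = 1/5 + 3/55 = 14/55
  P(X=2) = 1/5 + 0 = 1/5
H(X) = -[(6/11)·log₂(6/11) + (14/55)·log₂(14/55) + (1/5)·log₂(1/5)]
  = 0.47698 + 0.50247 + 0.46439 = 1.4438 bits

H(Y|X) = Σ_x P(x)·H(Y|X=x):
  X=0: P(X=0) = 6/11, P(Y|X=0) = (11/15, 4/15) → H(Y|X=0) = 0.83664
  X=1: P(X=1) = 14/55, P(Y|X=1) = (11/14, 3/14) → H(Y|X=1) = 0.74960
  X=2: P(X=2) = 1/5, P(Y|X=2) = (1, 0) → H(Y|X=2) = 0.00000
H(Y|X) = (6/11)·0.83664 + (14/55)·0.74960 + (1/5)·0.00000 = 0.6472 bits

H(X,Y) = -Σ_{x,y} P(x,y) log₂ P(x,y). Per-cell terms -P(x,y)·log₂P(x,y):
  X=0: 0.52877, 0.40456
  X=1: 0.46439, 0.22889
  X=2: 0.46439, 0.00000
  (cells with P = 0 contribute 0)
Sum of the 6 terms: H(X,Y) = 2.0910 bits

Chain rule check:
  H(X) + H(Y|X) = 1.4438 + 0.6472 = 2.0910 bits
  H(X,Y) = 2.0910 bits
✓ Chain rule verified.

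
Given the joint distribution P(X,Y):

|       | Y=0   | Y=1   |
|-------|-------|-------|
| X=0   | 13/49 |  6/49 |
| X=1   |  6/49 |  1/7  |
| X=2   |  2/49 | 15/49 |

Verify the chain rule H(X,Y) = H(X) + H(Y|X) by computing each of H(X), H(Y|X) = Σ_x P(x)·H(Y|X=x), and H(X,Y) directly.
H(X) = 1.5677 bits, H(Y|X) = 0.7943 bits, H(X,Y) = 2.3621 bits

Marginal of X (row sums):
  P(X=0) = 13/49 + 6/49 = 19/49
  P(X=1) = 6/49 + 1/7 = 13/49
  P(X=2) = 2/49 + 15/49 = 17/49
H(X) = -[(19/49)·log₂(19/49) + (13/49)·log₂(13/49) + (17/49)·log₂(17/49)]
  = 0.52998 + 0.50787 + 0.52986 = 1.5677 bits

H(Y|X) = Σ_x P(x)·H(Y|X=x):
  X=0: P(X=0) = 19/49, P(Y|X=0) = (13/19, 6/19) → H(Y|X=0) = 0.89974
  X=1: P(X=1) = 13/49, P(Y|X=1) = (6/13, 7/13) → H(Y|X=1) = 0.99573
  X=2: P(X=2) = 17/49, P(Y|X=2) = (2/17, 15/17) → H(Y|X=2) = 0.52256
H(Y|X) = (19/49)·0.89974 + (13/49)·0.99573 + (17/49)·0.52256 = 0.7943 bits

H(X,Y) = -Σ_{x,y} P(x,y) log₂ P(x,y). Per-cell terms -P(x,y)·log₂P(x,y):
  X=0: 0.50787, 0.37099
  X=1: 0.37099, 0.40105
  X=2: 0.18836, 0.52280
Sum of the 6 terms: H(X,Y) = 2.3621 bits

Chain rule check:
  H(X) + H(Y|X) = 1.5677 + 0.7943 = 2.3620 bits
  H(X,Y) = 2.3621 bits
✓ Chain rule verified (Δ = 0.0001 is 4-dp rounding noise: each of the three values was rounded independently).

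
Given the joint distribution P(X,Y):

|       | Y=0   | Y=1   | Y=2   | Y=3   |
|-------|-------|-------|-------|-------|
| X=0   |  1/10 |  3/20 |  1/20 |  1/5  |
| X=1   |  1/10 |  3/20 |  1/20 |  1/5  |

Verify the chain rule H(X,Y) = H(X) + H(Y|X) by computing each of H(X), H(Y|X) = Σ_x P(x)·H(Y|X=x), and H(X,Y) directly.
H(X) = 1.0000 bits, H(Y|X) = 1.8464 bits, H(X,Y) = 2.8464 bits

Marginal of X (row sums):
  P(X=0) = 1/10 + 3/20 + 1/20 + 1/5 = 1/2
  P(X=1) = 1/10 + 3/20 + 1/20 + 1/5 = 1/2
H(X) = -[(1/2)·log₂(1/2) + (1/2)·log₂(1/2)]
  = 0.5000 + 0.5000 = 1.0000 bits

H(Y|X) = Σ_x P(x)·H(Y|X=x):
  X=0: P(X=0) = 1/2, P(Y|X=0) = (1/5, 3/10, 1/10, 2/5) → H(Y|X=0) = 1.8464
  X=1: P(X=1) = 1/2, P(Y|X=1) = (1/5, 3/10, 1/10, 2/5) → H(Y|X=1) = 1.8464
H(Y|X) = (1/2)·1.8464 + (1/2)·1.8464 = 1.8464 bits

H(X,Y) = -Σ_{x,y} P(x,y) log₂ P(x,y). Per-cell terms -P(x,y)·log₂P(x,y):
  X=0: 0.3322, 0.4105, 0.2161, 0.4644
  X=1: 0.3322, 0.4105, 0.2161, 0.4644
Sum of the 8 terms: H(X,Y) = 2.8464 bits

Chain rule check:
  H(X) + H(Y|X) = 1.0000 + 1.8464 = 2.8464 bits
  H(X,Y) = 2.8464 bits
✓ Chain rule verified.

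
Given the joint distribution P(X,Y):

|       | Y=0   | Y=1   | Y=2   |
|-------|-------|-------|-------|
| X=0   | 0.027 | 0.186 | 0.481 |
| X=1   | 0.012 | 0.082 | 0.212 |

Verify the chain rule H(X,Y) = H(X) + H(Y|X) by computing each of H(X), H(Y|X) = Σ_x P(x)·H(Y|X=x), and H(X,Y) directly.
H(X) = 0.8885 bits, H(Y|X) = 1.0583 bits, H(X,Y) = 1.9468 bits

Marginal of X (row sums):
  P(X=0) = 0.027 + 0.186 + 0.481 = 0.694
  P(X=1) = 0.012 + 0.082 + 0.212 = 0.306
H(X) = -[0.694·log₂(0.694) + 0.306·log₂(0.306)]
  = 0.36573 + 0.52277 = 0.8885 bits

H(Y|X) = Σ_x P(x)·H(Y|X=x):
  X=0: P(X=0) = 0.694, P(Y|X=0) = (27/694, 93/347, 481/694) → H(Y|X=0) = 1.05792
  X=1: P(X=1) = 0.306, P(Y|X=1) = (2/51, 41/153, 106/153) → H(Y|X=1) = 1.05916
H(Y|X) = 0.694·1.05792 + 0.306·1.05916 = 1.0583 bits

H(X,Y) = -Σ_{x,y} P(x,y) log₂ P(x,y). Per-cell terms -P(x,y)·log₂P(x,y):
  X=0: 0.14069, 0.45135, 0.50788
  X=1: 0.07657, 0.29588, 0.47443
Sum of the 6 terms: H(X,Y) = 1.9468 bits

Chain rule check:
  H(X) + H(Y|X) = 0.8885 + 1.0583 = 1.9468 bits
  H(X,Y) = 1.9468 bits
✓ Chain rule verified.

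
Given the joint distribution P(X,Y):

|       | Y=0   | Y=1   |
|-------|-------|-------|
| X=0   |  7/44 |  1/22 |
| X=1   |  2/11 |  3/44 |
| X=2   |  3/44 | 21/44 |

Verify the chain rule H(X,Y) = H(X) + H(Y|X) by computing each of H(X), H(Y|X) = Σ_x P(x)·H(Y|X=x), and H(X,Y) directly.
H(X) = 1.4453 bits, H(Y|X) = 0.6641 bits, H(X,Y) = 2.1094 bits

Marginal of X (row sums):
  P(X=0) = 7/44 + 1/22 = 9/44
  P(X=1) = 2/11 + 3/44 = 1/4
  P(X=2) = 3/44 + 21/44 = 6/11
H(X) = -[(9/44)·log₂(9/44) + (1/4)·log₂(1/4) + (6/11)·log₂(6/11)]
  = 0.46831 + 0.50000 + 0.47698 = 1.4453 bits

H(Y|X) = Σ_x P(x)·H(Y|X=x):
  X=0: P(X=0) = 9/44, P(Y|X=0) = (7/9, 2/9) → H(Y|X=0) = 0.76420
  X=1: P(X=1) = 1/4, P(Y|X=1) = (8/11, 3/11) → H(Y|X=1) = 0.84535
  X=2: P(X=2) = 6/11, P(Y|X=2) = (1/8, 7/8) → H(Y|X=2) = 0.54356
H(Y|X) = (9/44)·0.76420 + (1/4)·0.84535 + (6/11)·0.54356 = 0.6641 bits

H(X,Y) = -Σ_{x,y} P(x,y) log₂ P(x,y). Per-cell terms -P(x,y)·log₂P(x,y):
  X=0: 0.42192, 0.20270
  X=1: 0.44717, 0.26417
  X=2: 0.26417, 0.50930
Sum of the 6 terms: H(X,Y) = 2.1094 bits

Chain rule check:
  H(X) + H(Y|X) = 1.4453 + 0.6641 = 2.1094 bits
  H(X,Y) = 2.1094 bits
✓ Chain rule verified.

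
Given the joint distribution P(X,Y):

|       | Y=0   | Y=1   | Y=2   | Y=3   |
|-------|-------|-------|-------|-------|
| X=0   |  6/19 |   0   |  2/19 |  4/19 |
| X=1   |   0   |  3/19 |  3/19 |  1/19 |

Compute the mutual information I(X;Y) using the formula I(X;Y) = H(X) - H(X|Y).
0.5040 bits

I(X;Y) = H(X) - H(X|Y)

Marginal of X (row sums):
  P(X=0) = 6/19 + 0 + 2/19 + 4/19 = 12/19
  P(X=1) = 0 + 3/19 + 3/19 + 1/19 = 7/19
H(X) = -[(12/19)·log₂(12/19) + (7/19)·log₂(7/19)]
  = 0.41871 + 0.53074 = 0.94945 bits

Marginal of Y (column sums):
  P(Y=0) = 6/19 + 0 = 6/19
  P(Y=1) = 0 + 3/19 = 3/19
  P(Y=2) = 2/19 + 3/19 = 5/19
  P(Y=3) = 4/19 + 1/19 = 5/19
H(X|Y) = Σ_y P(y)·H(X|Y=y):
  Y=0: P(Y=0) = 6/19, P(X|Y=0) = (1, 0) → H(X|Y=0) = 0.00000
  Y=1: P(Y=1) = 3/19, P(X|Y=1) = (0, 1) → H(X|Y=1) = 0.00000
  Y=2: P(Y=2) = 5/19, P(X|Y=2) = (2/5, 3/5) → H(X|Y=2) = 0.97095
  Y=3: P(Y=3) = 5/19, P(X|Y=3) = (4/5, 1/5) → H(X|Y=3) = 0.72193
H(X|Y) = (6/19)·0.00000 + (3/19)·0.00000 + (5/19)·0.97095 + (5/19)·0.72193 = 0.44549 bits

I(X;Y) = H(X) - H(X|Y) = 0.94945 - 0.44549 = 0.5040 bits

Cross-check via I(X;Y) = H(X) + H(Y) - H(X,Y): computing H(Y) from the column sums and H(X,Y) from the 8 cells in the same way gives H(Y) = 1.95930 bits and H(X,Y) = 2.40479 bits, so
I(X;Y) = 0.94945 + 1.95930 - 2.40479 = 0.5040 bits ✓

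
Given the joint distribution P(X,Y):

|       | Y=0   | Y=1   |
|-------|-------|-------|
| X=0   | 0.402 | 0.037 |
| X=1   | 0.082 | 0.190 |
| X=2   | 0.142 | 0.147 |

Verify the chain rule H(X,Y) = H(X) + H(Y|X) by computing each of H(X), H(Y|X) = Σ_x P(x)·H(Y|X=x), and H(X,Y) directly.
H(X) = 1.5499 bits, H(Y|X) = 0.7122 bits, H(X,Y) = 2.2621 bits

Marginal of X (row sums):
  P(X=0) = 0.402 + 0.037 = 0.439
  P(X=1) = 0.082 + 0.190 = 0.272
  P(X=2) = 0.142 + 0.147 = 0.289
H(X) = -[0.439·log₂(0.439) + 0.272·log₂(0.272) + 0.289·log₂(0.289)]
  = 0.52140 + 0.51090 + 0.51756 = 1.5499 bits

H(Y|X) = Σ_x P(x)·H(Y|X=x):
  X=0: P(X=0) = 0.439, P(Y|X=0) = (402/439, 37/439) → H(Y|X=0) = 0.41709
  X=1: P(X=1) = 0.272, P(Y|X=1) = (41/136, 95/136) → H(Y|X=1) = 0.88308
  X=2: P(X=2) = 0.289, P(Y|X=2) = (142/289, 147/289) → H(Y|X=2) = 0.99978
H(Y|X) = 0.439·0.41709 + 0.272·0.88308 + 0.289·0.99978 = 0.7122 bits

H(X,Y) = -Σ_{x,y} P(x,y) log₂ P(x,y). Per-cell terms -P(x,y)·log₂P(x,y):
  X=0: 0.52852, 0.17598
  X=1: 0.29588, 0.45523
  X=2: 0.39988, 0.40662
Sum of the 6 terms: H(X,Y) = 2.2621 bits

Chain rule check:
  H(X) + H(Y|X) = 1.5499 + 0.7122 = 2.2621 bits
  H(X,Y) = 2.2621 bits
✓ Chain rule verified.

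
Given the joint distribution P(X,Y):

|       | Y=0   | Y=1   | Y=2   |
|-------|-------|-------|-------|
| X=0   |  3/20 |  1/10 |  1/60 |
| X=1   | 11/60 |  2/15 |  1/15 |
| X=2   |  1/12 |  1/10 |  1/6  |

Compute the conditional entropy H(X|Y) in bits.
1.4451 bits

H(X|Y) = H(X,Y) - H(Y)

H(X,Y) = -Σ_{x,y} P(x,y) log₂ P(x,y). Per-cell terms -P(x,y)·log₂P(x,y):
  X=0: 0.41054, 0.33219, 0.09845
  X=1: 0.44870, 0.38759, 0.26046
  X=2: 0.29875, 0.33219, 0.43083
Sum of the 9 terms: H(X,Y) = 2.9997 bits

Marginal of Y (column sums):
  P(Y=0) = 3/20 + 11/60 + 1/12 = 5/12
  P(Y=1) = 1/10 + 2/15 + 1/10 = 1/3
  P(Y=2) = 1/60 + 1/15 + 1/6 = 1/4
H(Y) = -[(5/12)·log₂(5/12) + (1/3)·log₂(1/3) + (1/4)·log₂(1/4)]
  = 0.52626 + 0.52832 + 0.50000 = 1.5546 bits

H(X|Y) = H(X,Y) - H(Y) = 2.9997 - 1.5546 = 1.4451 bits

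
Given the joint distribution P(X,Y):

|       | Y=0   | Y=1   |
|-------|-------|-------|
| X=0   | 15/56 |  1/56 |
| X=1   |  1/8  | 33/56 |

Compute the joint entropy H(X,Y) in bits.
1.4374 bits

H(X,Y) = -Σ_{x,y} P(x,y) log₂ P(x,y). Per-cell terms -P(x,y)·log₂P(x,y):
  X=0: 0.5091, 0.1037
  X=1: 0.3750, 0.4496
Sum of the 4 terms: H(X,Y) = 1.4374 bits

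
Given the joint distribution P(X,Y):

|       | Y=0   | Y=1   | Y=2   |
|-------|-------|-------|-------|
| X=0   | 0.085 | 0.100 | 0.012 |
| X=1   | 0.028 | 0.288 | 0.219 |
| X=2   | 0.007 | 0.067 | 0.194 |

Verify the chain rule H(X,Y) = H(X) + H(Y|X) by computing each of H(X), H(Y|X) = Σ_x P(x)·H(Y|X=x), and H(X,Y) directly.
H(X) = 1.4536 bits, H(Y|X) = 1.1693 bits, H(X,Y) = 2.6229 bits

Marginal of X (row sums):
  P(X=0) = 0.085 + 0.100 + 0.012 = 0.197
  P(X=1) = 0.028 + 0.288 + 0.219 = 0.535
  P(X=2) = 0.007 + 0.067 + 0.194 = 0.268
H(X) = -[0.197·log₂(0.197) + 0.535·log₂(0.535) + 0.268·log₂(0.268)]
  = 0.4617 + 0.4828 + 0.5091 = 1.4536 bits

H(Y|X) = Σ_x P(x)·H(Y|X=x):
  X=0: P(X=0) = 0.197, P(Y|X=0) = (85/197, 100/197, 12/197) → H(Y|X=0) = 1.2657
  X=1: P(X=1) = 0.535, P(Y|X=1) = (28/535, 288/535, 219/535) → H(Y|X=1) = 1.2312
  X=2: P(X=2) = 0.268, P(Y|X=2) = (7/268, 1/4, 97/134) → H(Y|X=2) = 0.9748
H(Y|X) = 0.197·1.2657 + 0.535·1.2312 + 0.268·0.9748 = 1.1693 bits

H(X,Y) = -Σ_{x,y} P(x,y) log₂ P(x,y). Per-cell terms -P(x,y)·log₂P(x,y):
  X=0: 0.3023, 0.3322, 0.0766
  X=1: 0.1444, 0.5172, 0.4798
  X=2: 0.0501, 0.2613, 0.4590
Sum of the 9 terms: H(X,Y) = 2.6229 bits

Chain rule check:
  H(X) + H(Y|X) = 1.4536 + 1.1693 = 2.6229 bits
  H(X,Y) = 2.6229 bits
✓ Chain rule verified.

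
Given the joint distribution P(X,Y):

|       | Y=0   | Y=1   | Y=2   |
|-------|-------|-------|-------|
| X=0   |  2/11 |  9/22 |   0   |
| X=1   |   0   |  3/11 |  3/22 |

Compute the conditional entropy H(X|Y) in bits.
0.6620 bits

H(X|Y) = H(X,Y) - H(Y)

H(X,Y) = -Σ_{x,y} P(x,y) log₂ P(x,y). Per-cell terms -P(x,y)·log₂P(x,y):
  X=0: 0.4472, 0.5275, 0.0000
  X=1: 0.0000, 0.5112, 0.3920
  (cells with P = 0 contribute 0)
Sum of the 6 terms: H(X,Y) = 1.8779 bits

Marginal of Y (column sums):
  P(Y=0) = 2/11 + 0 = 2/11
  P(Y=1) = 9/22 + 3/11 = 15/22
  P(Y=2) = 0 + 3/22 = 3/22
H(Y) = -[(2/11)·log₂(2/11) + (15/22)·log₂(15/22) + (3/22)·log₂(3/22)]
  = 0.4472 + 0.3767 + 0.3920 = 1.2159 bits

H(X|Y) = H(X,Y) - H(Y) = 1.8779 - 1.2159 = 0.6620 bits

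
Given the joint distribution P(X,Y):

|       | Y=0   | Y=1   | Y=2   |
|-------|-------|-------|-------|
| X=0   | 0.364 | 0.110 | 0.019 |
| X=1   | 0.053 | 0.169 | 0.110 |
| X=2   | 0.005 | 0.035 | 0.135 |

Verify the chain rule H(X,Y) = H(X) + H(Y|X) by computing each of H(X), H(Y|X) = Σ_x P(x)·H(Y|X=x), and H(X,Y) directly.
H(X) = 1.4712 bits, H(Y|X) = 1.1243 bits, H(X,Y) = 2.5955 bits

Marginal of X (row sums):
  P(X=0) = 0.364 + 0.110 + 0.019 = 0.493
  P(X=1) = 0.053 + 0.169 + 0.110 = 0.332
  P(X=2) = 0.005 + 0.035 + 0.135 = 0.175
H(X) = -[0.493·log₂(0.493) + 0.332·log₂(0.332) + 0.175·log₂(0.175)]
  = 0.5030 + 0.5281 + 0.4401 = 1.4712 bits

H(Y|X) = Σ_x P(x)·H(Y|X=x):
  X=0: P(X=0) = 0.493, P(Y|X=0) = (364/493, 110/493, 19/493) → H(Y|X=0) = 0.9870
  X=1: P(X=1) = 0.332, P(Y|X=1) = (53/332, 169/332, 55/166) → H(Y|X=1) = 1.4465
  X=2: P(X=2) = 0.175, P(Y|X=2) = (1/35, 1/5, 27/35) → H(Y|X=2) = 0.8998
H(Y|X) = 0.493·0.9870 + 0.332·1.4465 + 0.175·0.8998 = 1.1243 bits

H(X,Y) = -Σ_{x,y} P(x,y) log₂ P(x,y). Per-cell terms -P(x,y)·log₂P(x,y):
  X=0: 0.5307, 0.3503, 0.1086
  X=1: 0.2246, 0.4335, 0.3503
  X=2: 0.0382, 0.1693, 0.3900
Sum of the 9 terms: H(X,Y) = 2.5955 bits

Chain rule check:
  H(X) + H(Y|X) = 1.4712 + 1.1243 = 2.5955 bits
  H(X,Y) = 2.5955 bits
✓ Chain rule verified.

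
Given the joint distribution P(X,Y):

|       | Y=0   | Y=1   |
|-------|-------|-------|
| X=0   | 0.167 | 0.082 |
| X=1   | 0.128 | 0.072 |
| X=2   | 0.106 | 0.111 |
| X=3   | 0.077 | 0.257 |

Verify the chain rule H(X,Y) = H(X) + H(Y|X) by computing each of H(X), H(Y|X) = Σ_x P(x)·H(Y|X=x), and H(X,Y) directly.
H(X) = 1.9706 bits, H(Y|X) = 0.8933 bits, H(X,Y) = 2.8638 bits

Marginal of X (row sums):
  P(X=0) = 0.167 + 0.082 = 0.249
  P(X=1) = 0.128 + 0.072 = 0.200
  P(X=2) = 0.106 + 0.111 = 0.217
  P(X=3) = 0.077 + 0.257 = 0.334
H(X) = -[0.249·log₂(0.249) + 0.200·log₂(0.200) + 0.217·log₂(0.217) + 0.334·log₂(0.334)]
  = 0.49944 + 0.46439 + 0.47832 + 0.52841 = 1.9706 bits

H(Y|X) = Σ_x P(x)·H(Y|X=x):
  X=0: P(X=0) = 0.249, P(Y|X=0) = (167/249, 82/249) → H(Y|X=0) = 0.91423
  X=1: P(X=1) = 0.200, P(Y|X=1) = (16/25, 9/25) → H(Y|X=1) = 0.94268
  X=2: P(X=2) = 0.217, P(Y|X=2) = (106/217, 111/217) → H(Y|X=2) = 0.99962
  X=3: P(X=3) = 0.334, P(Y|X=3) = (77/334, 257/334) → H(Y|X=3) = 0.77895
H(Y|X) = 0.249·0.91423 + 0.200·0.94268 + 0.217·0.99962 + 0.334·0.77895 = 0.8933 bits

H(X,Y) = -Σ_{x,y} P(x,y) log₂ P(x,y). Per-cell terms -P(x,y)·log₂P(x,y):
  X=0: 0.43121, 0.29588
  X=1: 0.37962, 0.27330
  X=2: 0.34321, 0.35202
  X=3: 0.28482, 0.50376
Sum of the 8 terms: H(X,Y) = 2.8638 bits

Chain rule check:
  H(X) + H(Y|X) = 1.9706 + 0.8933 = 2.8639 bits
  H(X,Y) = 2.8638 bits
✓ Chain rule verified (Δ = 0.0001 is 4-dp rounding noise: each of the three values was rounded independently).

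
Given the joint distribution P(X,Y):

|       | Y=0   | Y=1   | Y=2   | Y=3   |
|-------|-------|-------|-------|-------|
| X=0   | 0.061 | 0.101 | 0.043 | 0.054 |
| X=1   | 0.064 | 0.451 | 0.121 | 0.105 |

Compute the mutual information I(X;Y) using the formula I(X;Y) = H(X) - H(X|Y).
0.0382 bits

I(X;Y) = H(X) - H(X|Y)

Marginal of X (row sums):
  P(X=0) = 0.061 + 0.101 + 0.043 + 0.054 = 0.259
  P(X=1) = 0.064 + 0.451 + 0.121 + 0.105 = 0.741
H(X) = -[0.259·log₂(0.259) + 0.741·log₂(0.741)]
  = 0.5048 + 0.3204 = 0.8252 bits

Marginal of Y (column sums):
  P(Y=0) = 0.061 + 0.064 = 0.125
  P(Y=1) = 0.101 + 0.451 = 0.552
  P(Y=2) = 0.043 + 0.121 = 0.164
  P(Y=3) = 0.054 + 0.105 = 0.159
H(X|Y) = Σ_y P(y)·H(X|Y=y):
  Y=0: P(Y=0) = 0.125, P(X|Y=0) = (61/125, 64/125) → H(X|Y=0) = 0.9996
  Y=1: P(Y=1) = 0.552, P(X|Y=1) = (101/552, 451/552) → H(X|Y=1) = 0.6865
  Y=2: P(Y=2) = 0.164, P(X|Y=2) = (43/164, 121/164) → H(X|Y=2) = 0.8300
  Y=3: P(Y=3) = 0.159, P(X|Y=3) = (18/53, 35/53) → H(X|Y=3) = 0.9245
H(X|Y) = 0.125·0.9996 + 0.552·0.6865 + 0.164·0.8300 + 0.159·0.9245 = 0.7870 bits

I(X;Y) = H(X) - H(X|Y) = 0.8252 - 0.7870 = 0.0382 bits

Cross-check via I(X;Y) = H(X) + H(Y) - H(X,Y): computing H(Y) from the column sums and H(X,Y) from the 8 cells in the same way gives H(Y) = 1.6978 bits and H(X,Y) = 2.4848 bits, so
I(X;Y) = 0.8252 + 1.6978 - 2.4848 = 0.0382 bits ✓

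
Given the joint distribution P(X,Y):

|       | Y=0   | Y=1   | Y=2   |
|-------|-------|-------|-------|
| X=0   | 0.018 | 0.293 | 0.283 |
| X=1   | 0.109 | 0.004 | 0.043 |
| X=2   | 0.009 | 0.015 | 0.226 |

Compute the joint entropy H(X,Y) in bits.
2.3512 bits

H(X,Y) = -Σ_{x,y} P(x,y) log₂ P(x,y). Per-cell terms -P(x,y)·log₂P(x,y):
  X=0: 0.1043, 0.5189, 0.5154
  X=1: 0.3485, 0.0319, 0.1952
  X=2: 0.0612, 0.0909, 0.4849
Sum of the 9 terms: H(X,Y) = 2.3512 bits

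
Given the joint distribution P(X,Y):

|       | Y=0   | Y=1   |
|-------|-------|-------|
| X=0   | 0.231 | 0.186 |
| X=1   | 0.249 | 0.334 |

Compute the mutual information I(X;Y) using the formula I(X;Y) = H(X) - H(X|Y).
0.0113 bits

I(X;Y) = H(X) - H(X|Y)

Marginal of X (row sums):
  P(X=0) = 0.231 + 0.186 = 0.417
  P(X=1) = 0.249 + 0.334 = 0.583
H(X) = -[0.417·log₂(0.417) + 0.583·log₂(0.583)]
  = 0.5262 + 0.4538 = 0.9800 bits

Marginal of Y (column sums):
  P(Y=0) = 0.231 + 0.249 = 0.480
  P(Y=1) = 0.186 + 0.334 = 0.520
H(X|Y) = Σ_y P(y)·H(X|Y=y):
  Y=0: P(Y=0) = 0.480, P(X|Y=0) = (77/160, 83/160) → H(X|Y=0) = 0.9990
  Y=1: P(Y=1) = 0.520, P(X|Y=1) = (93/260, 167/260) → H(X|Y=1) = 0.9408
H(X|Y) = 0.480·0.9990 + 0.520·0.9408 = 0.9687 bits

I(X;Y) = H(X) - H(X|Y) = 0.9800 - 0.9687 = 0.0113 bits

Cross-check via I(X;Y) = H(X) + H(Y) - H(X,Y): computing H(Y) from the column sums and H(X,Y) from the 4 cells in the same way gives H(Y) = 0.9988 bits and H(X,Y) = 1.9675 bits, so
I(X;Y) = 0.9800 + 0.9988 - 1.9675 = 0.0113 bits ✓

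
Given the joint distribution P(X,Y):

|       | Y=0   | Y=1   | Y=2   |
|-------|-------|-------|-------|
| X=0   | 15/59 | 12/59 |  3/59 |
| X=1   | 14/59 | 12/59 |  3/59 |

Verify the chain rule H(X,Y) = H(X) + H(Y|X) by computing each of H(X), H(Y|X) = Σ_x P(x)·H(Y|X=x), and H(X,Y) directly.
H(X) = 0.9998 bits, H(Y|X) = 1.3667 bits, H(X,Y) = 2.3665 bits

Marginal of X (row sums):
  P(X=0) = 15/59 + 12/59 + 3/59 = 30/59
  P(X=1) = 14/59 + 12/59 + 3/59 = 29/59
H(X) = -[(30/59)·log₂(30/59) + (29/59)·log₂(29/59)]
  = 0.496145 + 0.503647 = 0.9998 bits

H(Y|X) = Σ_x P(x)·H(Y|X=x):
  X=0: P(X=0) = 30/59, P(Y|X=0) = (1/2, 2/5, 1/10) → H(Y|X=0) = 1.360964
  X=1: P(X=1) = 29/59, P(Y|X=1) = (14/29, 12/29, 3/29) → H(Y|X=1) = 1.372553
H(Y|X) = (30/59)·1.360964 + (29/59)·1.372553 = 1.3667 bits

H(X,Y) = -Σ_{x,y} P(x,y) log₂ P(x,y). Per-cell terms -P(x,y)·log₂P(x,y):
  X=0: 0.502310, 0.467325, 0.218526
  X=1: 0.492441, 0.467325, 0.218526
Sum of the 6 terms: H(X,Y) = 2.3665 bits

Chain rule check:
  H(X) + H(Y|X) = 0.9998 + 1.3667 = 2.3665 bits
  H(X,Y) = 2.3665 bits
✓ Chain rule verified.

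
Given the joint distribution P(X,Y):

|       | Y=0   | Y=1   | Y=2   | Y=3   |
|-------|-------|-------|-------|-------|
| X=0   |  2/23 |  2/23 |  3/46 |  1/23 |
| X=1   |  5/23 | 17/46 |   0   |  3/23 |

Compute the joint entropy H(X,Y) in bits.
2.4590 bits

H(X,Y) = -Σ_{x,y} P(x,y) log₂ P(x,y). Per-cell terms -P(x,y)·log₂P(x,y):
  X=0: 0.3064, 0.3064, 0.2569, 0.1967
  X=1: 0.4786, 0.5307, 0.0000, 0.3833
  (cells with P = 0 contribute 0)
Sum of the 8 terms: H(X,Y) = 2.4590 bits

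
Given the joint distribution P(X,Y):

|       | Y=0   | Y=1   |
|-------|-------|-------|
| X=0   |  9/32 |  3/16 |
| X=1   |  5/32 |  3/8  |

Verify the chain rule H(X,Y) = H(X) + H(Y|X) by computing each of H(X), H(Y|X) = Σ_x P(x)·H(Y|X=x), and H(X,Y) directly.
H(X) = 0.9972 bits, H(Y|X) = 0.9194 bits, H(X,Y) = 1.9166 bits

Marginal of X (row sums):
  P(X=0) = 9/32 + 3/16 = 15/32
  P(X=1) = 5/32 + 3/8 = 17/32
H(X) = -[(15/32)·log₂(15/32) + (17/32)·log₂(17/32)]
  = 0.51240 + 0.48479 = 0.9972 bits

H(Y|X) = Σ_x P(x)·H(Y|X=x):
  X=0: P(X=0) = 15/32, P(Y|X=0) = (3/5, 2/5) → H(Y|X=0) = 0.97095
  X=1: P(X=1) = 17/32, P(Y|X=1) = (5/17, 12/17) → H(Y|X=1) = 0.87398
H(Y|X) = (15/32)·0.97095 + (17/32)·0.87398 = 0.9194 bits

H(X,Y) = -Σ_{x,y} P(x,y) log₂ P(x,y). Per-cell terms -P(x,y)·log₂P(x,y):
  X=0: 0.51471, 0.45282
  X=1: 0.41845, 0.53064
Sum of the 4 terms: H(X,Y) = 1.9166 bits

Chain rule check:
  H(X) + H(Y|X) = 0.9972 + 0.9194 = 1.9166 bits
  H(X,Y) = 1.9166 bits
✓ Chain rule verified.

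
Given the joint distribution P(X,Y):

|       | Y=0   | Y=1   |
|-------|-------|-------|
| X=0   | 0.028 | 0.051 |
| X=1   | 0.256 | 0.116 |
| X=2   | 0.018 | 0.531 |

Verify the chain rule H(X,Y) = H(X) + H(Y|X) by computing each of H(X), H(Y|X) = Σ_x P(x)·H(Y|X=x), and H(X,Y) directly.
H(X) = 1.2950 bits, H(Y|X) = 0.5214 bits, H(X,Y) = 1.8164 bits

Marginal of X (row sums):
  P(X=0) = 0.028 + 0.051 = 0.079
  P(X=1) = 0.256 + 0.116 = 0.372
  P(X=2) = 0.018 + 0.531 = 0.549
H(X) = -[0.079·log₂(0.079) + 0.372·log₂(0.372) + 0.549·log₂(0.549)]
  = 0.289298 + 0.530705 + 0.474952 = 1.2950 bits

H(Y|X) = Σ_x P(x)·H(Y|X=x):
  X=0: P(X=0) = 0.079, P(Y|X=0) = (28/79, 51/79) → H(Y|X=0) = 0.937963
  X=1: P(X=1) = 0.372, P(Y|X=1) = (64/93, 29/93) → H(Y|X=1) = 0.895272
  X=2: P(X=2) = 0.549, P(Y|X=2) = (2/61, 59/61) → H(Y|X=2) = 0.208181
H(Y|X) = 0.079·0.937963 + 0.372·0.895272 + 0.549·0.208181 = 0.5214 bits

H(X,Y) = -Σ_{x,y} P(x,y) log₂ P(x,y). Per-cell terms -P(x,y)·log₂P(x,y):
  X=0: 0.144436, 0.218961
  X=1: 0.503241, 0.360505
  X=2: 0.104325, 0.484918
Sum of the 6 terms: H(X,Y) = 1.8164 bits

Chain rule check:
  H(X) + H(Y|X) = 1.2950 + 0.5214 = 1.8164 bits
  H(X,Y) = 1.8164 bits
✓ Chain rule verified.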